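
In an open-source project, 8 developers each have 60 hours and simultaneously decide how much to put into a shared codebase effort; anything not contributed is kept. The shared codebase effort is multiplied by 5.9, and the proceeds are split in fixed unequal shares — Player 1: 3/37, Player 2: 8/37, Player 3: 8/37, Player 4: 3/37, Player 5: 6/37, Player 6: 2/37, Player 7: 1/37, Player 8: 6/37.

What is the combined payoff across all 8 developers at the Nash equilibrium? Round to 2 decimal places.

1068.00 hours

Each unit j contributes comes back to j as 5.9 × (j's share), so j prefers to contribute only if that share exceeds 1/5.9 = 0.1695; otherwise keeping the unit dominates.
Player 2 and Player 3 are above the threshold, contributing 60 each; the remaining 6 contribute 0. Total contributed: 120.
The shared codebase effort pays out 5.9 × 120 = 708.00 in total (split across the unequal shares, but the aggregate is all that matters for the group sum).
The 6 free-riders keep 60 each, adding 360. Group total = 360 + 708.00 = 1068.00.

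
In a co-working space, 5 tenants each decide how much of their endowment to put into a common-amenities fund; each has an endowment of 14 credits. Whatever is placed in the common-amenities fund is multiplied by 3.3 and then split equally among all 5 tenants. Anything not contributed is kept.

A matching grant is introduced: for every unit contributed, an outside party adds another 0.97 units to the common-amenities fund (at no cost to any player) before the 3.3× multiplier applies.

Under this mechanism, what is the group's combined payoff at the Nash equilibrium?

Under the mechanism each unit contributed yields 3.3 × 1.97 / 5 = 1.3002 back to its contributor per unit of net cost, which exceeds 1, making full contribution the dominant choice for everyone.
At the Nash equilibrium everyone contributes 14. Group total payoff = 3.3 × 1.97 × 70 = 455.07.

455.07 credits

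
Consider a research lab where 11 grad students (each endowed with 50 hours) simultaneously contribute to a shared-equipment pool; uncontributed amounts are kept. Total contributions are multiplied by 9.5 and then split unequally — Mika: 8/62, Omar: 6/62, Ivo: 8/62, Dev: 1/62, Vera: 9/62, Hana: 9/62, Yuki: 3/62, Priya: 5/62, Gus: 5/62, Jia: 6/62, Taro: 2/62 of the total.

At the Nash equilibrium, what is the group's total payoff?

Player j's private return per contributed unit is 9.5 × (j's share). Contributing is weakly dominant for j when that share is at least 1/9.5 = 0.1053, and contributing 0 is dominant otherwise.
Mika, Ivo, Vera and Hana clear that bar, contributing 50 each; the remaining 7 contribute 0. Total contributed: 200.
The shared-equipment pool pays out 9.5 × 200 = 1900.00 in total (split across the unequal shares, but the aggregate is all that matters for the group sum).
The 7 free-riders keep 50 each, adding 350. Group total = 350 + 1900.00 = 2250.00.

2250.00 hours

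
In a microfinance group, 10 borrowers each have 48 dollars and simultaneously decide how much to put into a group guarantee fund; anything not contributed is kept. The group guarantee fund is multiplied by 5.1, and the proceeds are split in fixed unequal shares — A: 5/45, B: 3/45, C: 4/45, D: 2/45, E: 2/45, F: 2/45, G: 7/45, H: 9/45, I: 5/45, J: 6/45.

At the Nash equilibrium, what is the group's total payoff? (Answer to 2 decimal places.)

676.80 dollars

For player j, contributing a unit is worthwhile iff 5.1 × (j's share) ≥ 1, i.e. iff j's share is at least 0.1961.
H alone (share 9/45) is above the threshold, contributing 48; the remaining 9 contribute 0. Total contributed: 48.
The group guarantee fund pays out 5.1 × 48 = 244.80 in total (split across the unequal shares, but the aggregate is all that matters for the group sum).
The 9 free-riders keep 48 each, adding 432. Group total = 432 + 244.80 = 676.80.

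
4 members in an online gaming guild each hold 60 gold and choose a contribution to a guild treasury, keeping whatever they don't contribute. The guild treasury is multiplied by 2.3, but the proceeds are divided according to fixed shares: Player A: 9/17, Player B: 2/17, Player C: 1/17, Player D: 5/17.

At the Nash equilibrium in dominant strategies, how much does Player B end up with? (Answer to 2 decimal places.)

76.24 gold

For player j, contributing a unit is worthwhile iff 2.3 × (j's share) ≥ 1, i.e. iff j's share is at least 0.4348.
Only Player A (9/17) clears that bar, contributing 60; the remaining 3 contribute 0. Total contributed: 60.
Player B keeps 60 and receives 2.3 × 60 × 2/17 = 16.24 from the guild treasury, for a payoff of 76.24.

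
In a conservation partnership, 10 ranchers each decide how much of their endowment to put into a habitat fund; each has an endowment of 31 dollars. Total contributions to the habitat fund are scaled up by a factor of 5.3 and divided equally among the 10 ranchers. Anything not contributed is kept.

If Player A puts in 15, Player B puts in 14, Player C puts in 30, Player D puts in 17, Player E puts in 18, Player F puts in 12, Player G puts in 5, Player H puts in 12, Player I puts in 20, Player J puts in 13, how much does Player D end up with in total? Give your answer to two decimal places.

96.68 dollars

Total contributed: 15 + 14 + 30 + 17 + 18 + 12 + 5 + 12 + 20 + 13 = 156.
Each receives 5.3 × 156 / 10 = 82.68 from the habitat fund.
Player D keeps 31 − 17 = 14, so Player D's payoff is 14 + 82.68 = 96.68.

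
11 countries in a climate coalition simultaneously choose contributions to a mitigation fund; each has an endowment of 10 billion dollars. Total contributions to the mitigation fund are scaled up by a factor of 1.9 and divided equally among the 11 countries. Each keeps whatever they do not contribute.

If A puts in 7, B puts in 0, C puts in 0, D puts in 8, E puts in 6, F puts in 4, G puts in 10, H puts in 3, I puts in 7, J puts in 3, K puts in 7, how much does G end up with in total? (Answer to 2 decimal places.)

Total contributed: 7 + 0 + 0 + 8 + 6 + 4 + 10 + 3 + 7 + 3 + 7 = 55.
Each receives 1.9 × 55 / 11 = 9.50 from the mitigation fund.
G keeps 10 − 10 = 0, so G's payoff is 0 + 9.50 = 9.50.

9.50 billion dollars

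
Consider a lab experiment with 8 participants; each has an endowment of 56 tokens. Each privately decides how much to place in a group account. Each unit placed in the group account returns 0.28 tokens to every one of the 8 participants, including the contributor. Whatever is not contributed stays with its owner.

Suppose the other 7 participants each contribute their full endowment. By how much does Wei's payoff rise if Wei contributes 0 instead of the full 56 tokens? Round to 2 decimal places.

40.32 tokens

Switching from a contribution of 56 to 0 lets Wei keep an extra 56 tokens, but lowers the group account by 56, which costs Wei their own share of that drop: 0.28 × 56 = 15.68.
Net gain = 56 − 15.68 = 40.32. The private return per contributed unit (0.28) is below 1, so free-riding is indeed the best response regardless of what the others do.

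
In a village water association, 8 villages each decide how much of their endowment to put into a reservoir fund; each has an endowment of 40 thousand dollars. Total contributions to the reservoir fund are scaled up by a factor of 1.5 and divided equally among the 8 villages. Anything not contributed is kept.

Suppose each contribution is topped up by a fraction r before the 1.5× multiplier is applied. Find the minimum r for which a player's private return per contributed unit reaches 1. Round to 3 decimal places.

With matching at rate r, one contributed unit becomes (1 + r) in the reservoir fund and returns 1.5 × (1 + r) / 8 to the contributor.
Setting this equal to 1: 1 + r = 8/1.5 = 5.3333.
So the minimum matching rate is r = 5.3333 − 1 = 4.333.

4.333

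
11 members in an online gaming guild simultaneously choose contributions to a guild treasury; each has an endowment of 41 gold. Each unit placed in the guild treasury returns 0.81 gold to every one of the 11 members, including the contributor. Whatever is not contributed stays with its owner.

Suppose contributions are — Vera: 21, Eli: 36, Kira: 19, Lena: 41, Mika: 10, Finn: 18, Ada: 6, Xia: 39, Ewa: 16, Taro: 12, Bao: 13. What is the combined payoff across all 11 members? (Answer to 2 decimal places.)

Total contributed: 21 + 36 + 19 + 41 + 10 + 18 + 6 + 39 + 16 + 12 + 13 = 231; total kept: 11 × 41 − 231 = 220.
The guild treasury pays out 0.81 × 11 × 231 = 2058.21 in aggregate.
Group total = 220 + 2058.21 = 2278.21.

2278.21 gold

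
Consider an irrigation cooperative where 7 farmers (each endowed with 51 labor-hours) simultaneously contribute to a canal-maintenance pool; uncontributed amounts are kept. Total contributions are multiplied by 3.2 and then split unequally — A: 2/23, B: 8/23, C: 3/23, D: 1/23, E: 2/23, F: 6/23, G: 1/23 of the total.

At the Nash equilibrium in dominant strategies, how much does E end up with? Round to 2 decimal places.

65.19 labor-hours

Each unit j contributes comes back to j as 3.2 × (j's share), so j prefers to contribute only if that share exceeds 1/3.2 = 0.3125; otherwise keeping the unit dominates.
Only B (8/23) clears that bar, contributing 51; the remaining 6 contribute 0. Total contributed: 51.
E keeps 51 and receives 3.2 × 51 × 2/23 = 14.19 from the canal-maintenance pool, for a payoff of 65.19.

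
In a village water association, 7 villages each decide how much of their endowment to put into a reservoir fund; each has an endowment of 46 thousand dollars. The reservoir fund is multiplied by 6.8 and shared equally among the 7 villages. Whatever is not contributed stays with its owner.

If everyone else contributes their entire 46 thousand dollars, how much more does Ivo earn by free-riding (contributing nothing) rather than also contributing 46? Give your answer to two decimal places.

Switching from a contribution of 46 to 0 lets Ivo keep an extra 46 thousand dollars, but lowers the reservoir fund by 46, which costs Ivo their own share of that drop: 6.8/7 × 46 = 44.69.
Net gain = 46 − 44.69 = 1.31. The private return per contributed unit (0.9714) is below 1, so free-riding is indeed the best response regardless of what the others do.

1.31 thousand dollars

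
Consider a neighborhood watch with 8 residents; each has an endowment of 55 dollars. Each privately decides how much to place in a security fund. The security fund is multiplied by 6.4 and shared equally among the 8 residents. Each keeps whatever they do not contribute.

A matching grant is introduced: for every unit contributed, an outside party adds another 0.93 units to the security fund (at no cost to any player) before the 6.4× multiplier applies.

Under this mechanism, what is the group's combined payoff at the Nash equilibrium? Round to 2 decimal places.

The effective private return per unit is now 6.4 × 1.93 / 8 = 1.5440 > 1, so every player's dominant strategy flips to full contribution.
So the Nash equilibrium is full contribution by all 8; the group earns 6.4 × 1.93 × 440 = 5434.88.

5434.88 dollars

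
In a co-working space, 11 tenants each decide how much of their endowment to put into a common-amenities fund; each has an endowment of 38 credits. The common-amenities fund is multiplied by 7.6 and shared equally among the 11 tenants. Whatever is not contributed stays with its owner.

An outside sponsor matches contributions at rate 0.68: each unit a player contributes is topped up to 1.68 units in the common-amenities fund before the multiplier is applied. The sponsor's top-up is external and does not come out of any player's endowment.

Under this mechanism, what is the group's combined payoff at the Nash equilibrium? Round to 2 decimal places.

5337.02 credits

With the mechanism, a contributed unit returns 7.6 × 1.68 / 11 = 1.1607 per unit of net cost to the contributor — now above 1 — so contributing fully is weakly dominant for every player.
At the Nash equilibrium everyone contributes 38. Group total payoff = 7.6 × 1.68 × 418 = 5337.02.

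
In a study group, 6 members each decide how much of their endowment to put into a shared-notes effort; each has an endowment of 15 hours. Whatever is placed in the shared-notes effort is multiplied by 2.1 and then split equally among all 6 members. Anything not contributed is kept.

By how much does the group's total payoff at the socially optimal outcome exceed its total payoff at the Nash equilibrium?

Each contributed unit returns 2.1/6 = 0.3500 to its contributor — below 1 — so contributing 0 is dominant for every player. At the Nash equilibrium everyone keeps their 15, and the group total is 6 × 15 = 90.
Each contributed unit returns 2.100 to the group as a whole (0.3500 to each of 6 players), which exceeds 1, so the social optimum is full contribution: group total = 2.100 × 90 = 189.00.
Efficiency loss = 189.00 − 90 = 99.00.

99.00 hours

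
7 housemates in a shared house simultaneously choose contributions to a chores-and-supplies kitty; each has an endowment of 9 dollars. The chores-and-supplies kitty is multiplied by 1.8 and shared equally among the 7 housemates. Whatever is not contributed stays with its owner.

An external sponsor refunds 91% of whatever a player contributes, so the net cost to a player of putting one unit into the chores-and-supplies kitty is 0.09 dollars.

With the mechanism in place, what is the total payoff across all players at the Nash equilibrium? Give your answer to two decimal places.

170.73 dollars

With the mechanism, a contributed unit returns (1.8/7) / 0.09 = 2.8571 per unit of net cost to the contributor — now above 1 — so contributing fully is weakly dominant for every player.
At the Nash equilibrium everyone contributes 9. Group total payoff = 7 × (9 × 0.91 + 1.8 × 9) = 170.73.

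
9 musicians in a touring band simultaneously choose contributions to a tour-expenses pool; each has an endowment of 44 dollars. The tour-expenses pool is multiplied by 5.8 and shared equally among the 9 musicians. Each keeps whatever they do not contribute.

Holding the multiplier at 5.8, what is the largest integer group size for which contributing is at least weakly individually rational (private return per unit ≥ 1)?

5

Private return per unit is 5.8/(group size), which is ≥ 1 whenever the group size is ≤ 5.8.
The largest such integer is 5.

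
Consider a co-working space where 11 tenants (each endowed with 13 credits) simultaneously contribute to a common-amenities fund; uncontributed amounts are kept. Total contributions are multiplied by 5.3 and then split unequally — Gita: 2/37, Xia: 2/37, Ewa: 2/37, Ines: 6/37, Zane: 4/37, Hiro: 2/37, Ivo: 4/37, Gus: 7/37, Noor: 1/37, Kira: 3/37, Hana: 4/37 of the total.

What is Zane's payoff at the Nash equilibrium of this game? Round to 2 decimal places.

20.45 credits

A player with share s gets back 5.3·s per unit contributed, so full contribution is dominant for anyone with s > 1/5.3 = 0.1887 and zero contribution is dominant for anyone below.
Only Gus (7/37) clears that bar, contributing 13; the remaining 10 contribute 0. Total contributed: 13.
Zane keeps 13 and receives 5.3 × 13 × 4/37 = 7.45 from the common-amenities fund, for a payoff of 20.45.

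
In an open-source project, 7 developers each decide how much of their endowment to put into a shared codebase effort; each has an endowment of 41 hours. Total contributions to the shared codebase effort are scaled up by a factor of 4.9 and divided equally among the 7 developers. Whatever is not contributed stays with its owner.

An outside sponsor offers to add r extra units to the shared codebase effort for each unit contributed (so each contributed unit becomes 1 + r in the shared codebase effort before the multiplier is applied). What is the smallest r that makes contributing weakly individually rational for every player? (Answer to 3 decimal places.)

0.429

With matching at rate r, one contributed unit becomes (1 + r) in the shared codebase effort and returns 4.9 × (1 + r) / 7 to the contributor.
Setting this equal to 1: 1 + r = 7/4.9 = 1.4286.
So the minimum matching rate is r = 1.4286 − 1 = 0.429.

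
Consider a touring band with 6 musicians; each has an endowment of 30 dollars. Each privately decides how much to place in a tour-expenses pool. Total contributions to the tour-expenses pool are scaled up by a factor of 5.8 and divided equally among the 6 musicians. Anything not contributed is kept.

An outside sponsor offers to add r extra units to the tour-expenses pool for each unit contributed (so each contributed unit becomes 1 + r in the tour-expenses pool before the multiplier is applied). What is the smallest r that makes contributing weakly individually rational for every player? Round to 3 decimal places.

0.034

With matching at rate r, one contributed unit becomes (1 + r) in the tour-expenses pool and returns 5.8 × (1 + r) / 6 to the contributor.
Setting this equal to 1: 1 + r = 6/5.8 = 1.0345.
So the minimum matching rate is r = 1.0345 − 1 = 0.034.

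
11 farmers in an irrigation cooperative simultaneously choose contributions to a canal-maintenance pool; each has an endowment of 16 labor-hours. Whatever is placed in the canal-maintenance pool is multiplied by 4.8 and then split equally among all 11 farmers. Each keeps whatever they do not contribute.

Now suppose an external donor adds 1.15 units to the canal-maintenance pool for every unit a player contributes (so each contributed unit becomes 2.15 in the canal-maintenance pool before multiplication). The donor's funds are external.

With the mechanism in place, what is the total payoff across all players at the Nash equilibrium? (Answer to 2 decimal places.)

176.00 labor-hours

The effective private return is 4.8 × 2.15 / 11 = 0.9382, which is still under 1, so the mechanism doesn't change anyone's dominant strategy: zero contribution.
Everyone keeps their endowment and the group total is 11 × 16 = 176.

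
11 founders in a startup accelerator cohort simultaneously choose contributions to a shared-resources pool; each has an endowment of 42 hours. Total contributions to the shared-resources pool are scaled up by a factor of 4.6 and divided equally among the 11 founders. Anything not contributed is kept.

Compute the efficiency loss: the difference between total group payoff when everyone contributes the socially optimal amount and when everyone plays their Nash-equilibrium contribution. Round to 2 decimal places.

Each contributed unit returns 4.6/11 = 0.4182 to its contributor — below 1 — so contributing 0 is dominant for every player. At the Nash equilibrium everyone keeps their 42, and the group total is 11 × 42 = 462.
Each contributed unit returns 4.600 to the group as a whole (0.4182 to each of 11 players), which exceeds 1, so the social optimum is full contribution: group total = 4.600 × 462 = 2125.20.
Efficiency loss = 2125.20 − 462 = 1663.20.

1663.20 hours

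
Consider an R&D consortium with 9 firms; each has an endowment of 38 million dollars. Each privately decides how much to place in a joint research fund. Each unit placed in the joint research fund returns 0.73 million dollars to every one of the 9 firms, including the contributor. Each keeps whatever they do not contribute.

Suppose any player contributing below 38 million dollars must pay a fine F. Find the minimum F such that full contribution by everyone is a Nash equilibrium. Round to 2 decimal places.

10.26 million dollars

Given the others contribute fully, the best deviation is to contribute 0 (any partial contribution still incurs the fine and gives up units whose private return 0.73 is below 1).
Deviating from 38 to 0 saves 38 million dollars but forfeits the deviator's share of the drop in the joint research fund: 0.73 × 38 = 27.74.
So the deviation gain is 38 − 27.74 = 10.26, and the fine must be at least 10.26 million dollars to wipe it out.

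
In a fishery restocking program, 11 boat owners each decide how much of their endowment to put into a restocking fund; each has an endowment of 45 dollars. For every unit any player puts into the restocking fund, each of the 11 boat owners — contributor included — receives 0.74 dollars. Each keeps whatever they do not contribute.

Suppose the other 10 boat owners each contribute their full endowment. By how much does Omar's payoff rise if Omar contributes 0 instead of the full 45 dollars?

Switching from a contribution of 45 to 0 lets Omar keep an extra 45 dollars, but lowers the restocking fund by 45, which costs Omar their own share of that drop: 0.74 × 45 = 33.30.
Net gain = 45 − 33.30 = 11.70. The private return per contributed unit (0.74) is below 1, so free-riding is indeed the best response regardless of what the others do.

11.70 dollars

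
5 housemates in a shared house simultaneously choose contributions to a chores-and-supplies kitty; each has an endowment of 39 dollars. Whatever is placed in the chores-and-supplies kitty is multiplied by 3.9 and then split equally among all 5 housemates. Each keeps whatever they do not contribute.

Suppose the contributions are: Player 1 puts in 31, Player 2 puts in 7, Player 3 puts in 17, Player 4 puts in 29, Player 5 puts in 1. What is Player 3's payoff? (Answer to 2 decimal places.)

88.30 dollars

Total contributed: 31 + 7 + 17 + 29 + 1 = 85.
Each receives 3.9 × 85 / 5 = 66.30 from the chores-and-supplies kitty.
Player 3 keeps 39 − 17 = 22, so Player 3's payoff is 22 + 66.30 = 88.30.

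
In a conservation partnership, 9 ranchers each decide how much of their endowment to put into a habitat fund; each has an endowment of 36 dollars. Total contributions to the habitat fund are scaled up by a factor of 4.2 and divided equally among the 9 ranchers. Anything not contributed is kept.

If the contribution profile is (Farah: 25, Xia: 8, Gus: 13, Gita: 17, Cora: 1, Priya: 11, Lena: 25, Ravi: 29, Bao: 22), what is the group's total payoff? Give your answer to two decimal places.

Total contributed: 25 + 8 + 13 + 17 + 1 + 11 + 25 + 29 + 22 = 151; total kept: 9 × 36 − 151 = 173.
The habitat fund pays out 4.2 × 151 = 634.20 in aggregate.
Group total = 173 + 634.20 = 807.20.

807.20 dollars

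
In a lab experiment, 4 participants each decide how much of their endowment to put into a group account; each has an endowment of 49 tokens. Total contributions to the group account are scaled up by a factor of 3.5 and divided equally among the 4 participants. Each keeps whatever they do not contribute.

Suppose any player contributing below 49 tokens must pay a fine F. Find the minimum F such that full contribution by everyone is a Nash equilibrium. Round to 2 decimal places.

6.13 tokens

Given the others contribute fully, the best deviation is to contribute 0 (any partial contribution still incurs the fine and gives up units whose private return 0.8750 is below 1).
Deviating from 49 to 0 saves 49 tokens but forfeits the deviator's share of the drop in the group account: 3.5/4 × 49 = 42.87.
So the deviation gain is 49 − 42.87 = 6.13, and the fine must be at least 6.13 tokens to wipe it out.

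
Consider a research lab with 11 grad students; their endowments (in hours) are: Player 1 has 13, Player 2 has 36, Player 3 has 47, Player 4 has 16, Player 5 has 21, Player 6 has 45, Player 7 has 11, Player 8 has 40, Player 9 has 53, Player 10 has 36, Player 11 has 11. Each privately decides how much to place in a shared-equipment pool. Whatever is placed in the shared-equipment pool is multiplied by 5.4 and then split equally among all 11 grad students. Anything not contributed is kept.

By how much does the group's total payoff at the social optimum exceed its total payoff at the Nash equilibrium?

1447.60 hours

The private return per contributed unit is 5.4/11 = 0.4909 < 1 for every player regardless of endowment, so the Nash equilibrium is zero contribution and the group total is Σ E_j = 13 + 36 + 47 + 16 + 21 + 45 + 11 + 40 + 53 + 36 + 11 = 329.
Each contributed unit returns 5.400 to the group, so the social optimum is full contribution by everyone: group total = 5.400 × 329 = 1776.60.
Efficiency loss = (5.400 − 1) × 329 = 1447.60.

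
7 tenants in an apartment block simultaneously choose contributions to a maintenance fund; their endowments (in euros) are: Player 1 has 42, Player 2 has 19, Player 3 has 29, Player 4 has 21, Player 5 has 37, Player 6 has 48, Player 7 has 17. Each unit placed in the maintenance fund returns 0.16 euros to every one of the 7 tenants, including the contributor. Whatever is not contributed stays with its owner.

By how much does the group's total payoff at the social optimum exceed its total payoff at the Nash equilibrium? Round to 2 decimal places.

The private return per contributed unit is 0.16 < 1 for everyone, so the Nash equilibrium is zero contribution and the group total is Σ E_j = 42 + 19 + 29 + 21 + 37 + 48 + 17 = 213.
Each contributed unit returns 1.120 to the group, so the social optimum is full contribution by everyone: group total = 1.120 × 213 = 238.56.
Efficiency loss = (1.120 − 1) × 213 = 25.56.

25.56 euros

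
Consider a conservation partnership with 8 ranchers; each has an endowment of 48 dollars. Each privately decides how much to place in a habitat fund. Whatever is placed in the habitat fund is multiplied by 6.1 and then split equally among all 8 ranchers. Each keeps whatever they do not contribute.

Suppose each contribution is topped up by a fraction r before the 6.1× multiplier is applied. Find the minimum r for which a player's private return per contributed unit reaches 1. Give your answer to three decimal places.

With matching at rate r, one contributed unit becomes (1 + r) in the habitat fund and returns 6.1 × (1 + r) / 8 to the contributor.
Setting this equal to 1: 1 + r = 8/6.1 = 1.3115.
So the minimum matching rate is r = 1.3115 − 1 = 0.311.

0.311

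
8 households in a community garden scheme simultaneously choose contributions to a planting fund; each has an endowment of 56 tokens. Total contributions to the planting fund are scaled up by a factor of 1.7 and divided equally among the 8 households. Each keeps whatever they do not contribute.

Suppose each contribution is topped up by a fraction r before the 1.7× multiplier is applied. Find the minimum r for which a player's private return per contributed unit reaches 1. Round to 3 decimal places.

With matching at rate r, one contributed unit becomes (1 + r) in the planting fund and returns 1.7 × (1 + r) / 8 to the contributor.
Setting this equal to 1: 1 + r = 8/1.7 = 4.7059.
So the minimum matching rate is r = 4.7059 − 1 = 3.706.

3.706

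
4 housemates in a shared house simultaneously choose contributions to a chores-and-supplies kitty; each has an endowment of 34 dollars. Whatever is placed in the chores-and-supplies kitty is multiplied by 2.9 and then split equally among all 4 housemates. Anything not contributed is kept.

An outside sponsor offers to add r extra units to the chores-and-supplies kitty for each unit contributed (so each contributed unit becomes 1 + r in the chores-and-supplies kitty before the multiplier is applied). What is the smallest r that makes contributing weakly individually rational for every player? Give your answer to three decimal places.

0.379

With matching at rate r, one contributed unit becomes (1 + r) in the chores-and-supplies kitty and returns 2.9 × (1 + r) / 4 to the contributor.
Setting this equal to 1: 1 + r = 4/2.9 = 1.3793.
So the minimum matching rate is r = 1.3793 − 1 = 0.379.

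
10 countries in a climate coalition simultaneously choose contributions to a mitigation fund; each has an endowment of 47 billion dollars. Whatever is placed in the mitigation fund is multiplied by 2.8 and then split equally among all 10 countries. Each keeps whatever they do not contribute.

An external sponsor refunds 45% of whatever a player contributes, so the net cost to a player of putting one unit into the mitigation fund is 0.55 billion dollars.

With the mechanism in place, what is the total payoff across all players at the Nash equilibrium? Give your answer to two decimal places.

470.00 billion dollars

With the mechanism, a contributed unit returns (2.8/10) / 0.55 = 0.5091 per unit of net cost — still below 1 — so contributing 0 remains dominant for every player.
Everyone keeps their endowment and the group total is 10 × 47 = 470.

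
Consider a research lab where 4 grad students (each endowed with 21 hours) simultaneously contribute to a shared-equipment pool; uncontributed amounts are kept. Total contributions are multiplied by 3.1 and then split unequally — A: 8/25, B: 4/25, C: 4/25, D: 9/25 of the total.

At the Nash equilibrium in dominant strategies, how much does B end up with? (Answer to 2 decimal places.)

For player j, contributing a unit is worthwhile iff 3.1 × (j's share) ≥ 1, i.e. iff j's share is at least 0.3226.
Only D (9/25) clears that bar, contributing 21; the remaining 3 contribute 0. Total contributed: 21.
B keeps 21 and receives 3.1 × 21 × 4/25 = 10.42 from the shared-equipment pool, for a payoff of 31.42.

31.42 hours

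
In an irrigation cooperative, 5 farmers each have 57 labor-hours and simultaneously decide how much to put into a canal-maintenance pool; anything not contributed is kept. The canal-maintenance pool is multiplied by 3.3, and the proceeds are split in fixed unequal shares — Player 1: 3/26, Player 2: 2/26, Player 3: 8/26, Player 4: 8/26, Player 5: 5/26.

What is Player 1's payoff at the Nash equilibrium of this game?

Each unit j contributes comes back to j as 3.3 × (j's share), so j prefers to contribute only if that share exceeds 1/3.3 = 0.3030; otherwise keeping the unit dominates.
Player 3 and Player 4 are above the threshold, contributing 57 each; the remaining 3 contribute 0. Total contributed: 114.
Player 1 keeps 57 and receives 3.3 × 114 × 3/26 = 43.41 from the canal-maintenance pool, for a payoff of 100.41.

100.41 labor-hours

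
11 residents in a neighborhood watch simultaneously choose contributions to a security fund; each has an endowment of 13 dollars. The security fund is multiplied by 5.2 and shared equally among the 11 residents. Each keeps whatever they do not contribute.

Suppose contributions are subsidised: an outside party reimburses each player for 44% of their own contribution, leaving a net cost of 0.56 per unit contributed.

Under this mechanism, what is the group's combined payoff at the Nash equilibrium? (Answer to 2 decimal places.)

143.00 dollars

With the mechanism, a contributed unit returns (5.2/11) / 0.56 = 0.8442 per unit of net cost — still below 1 — so contributing 0 remains dominant for every player.
Everyone keeps their endowment and the group total is 11 × 13 = 143.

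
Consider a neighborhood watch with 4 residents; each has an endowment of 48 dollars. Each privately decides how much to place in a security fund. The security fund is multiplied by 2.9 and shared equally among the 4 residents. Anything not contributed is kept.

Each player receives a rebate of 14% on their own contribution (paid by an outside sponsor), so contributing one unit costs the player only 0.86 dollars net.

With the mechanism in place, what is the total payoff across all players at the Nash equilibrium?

192.00 dollars

With the mechanism, a contributed unit returns (2.9/4) / 0.86 = 0.8430 per unit of net cost — still below 1 — so contributing 0 remains dominant for every player.
Everyone keeps their endowment and the group total is 4 × 48 = 192.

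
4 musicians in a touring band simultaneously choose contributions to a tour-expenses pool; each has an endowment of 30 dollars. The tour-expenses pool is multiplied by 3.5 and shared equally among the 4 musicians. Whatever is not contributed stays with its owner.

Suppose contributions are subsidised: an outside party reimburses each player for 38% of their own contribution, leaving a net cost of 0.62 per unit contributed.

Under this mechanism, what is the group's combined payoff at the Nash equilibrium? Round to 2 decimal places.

465.60 dollars

Under the mechanism each unit contributed yields (3.5/4) / 0.62 = 1.4113 back to its contributor per unit of net cost, which exceeds 1, making full contribution the dominant choice for everyone.
At the Nash equilibrium everyone contributes 30. Group total payoff = 4 × (30 × 0.38 + 3.5 × 30) = 465.60.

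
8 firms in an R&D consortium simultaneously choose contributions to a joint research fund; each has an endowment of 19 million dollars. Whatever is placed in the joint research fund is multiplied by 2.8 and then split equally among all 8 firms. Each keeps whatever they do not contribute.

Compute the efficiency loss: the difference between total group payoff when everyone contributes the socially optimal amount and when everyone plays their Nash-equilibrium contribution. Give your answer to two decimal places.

Each contributed unit returns 2.8/8 = 0.3500 to its contributor — below 1 — so contributing 0 is dominant for every player. At the Nash equilibrium everyone keeps their 19, and the group total is 8 × 19 = 152.
Each contributed unit returns 2.800 to the group as a whole (0.3500 to each of 8 players), which exceeds 1, so the social optimum is full contribution: group total = 2.800 × 152 = 425.60.
Efficiency loss = 425.60 − 152 = 273.60.

273.60 million dollars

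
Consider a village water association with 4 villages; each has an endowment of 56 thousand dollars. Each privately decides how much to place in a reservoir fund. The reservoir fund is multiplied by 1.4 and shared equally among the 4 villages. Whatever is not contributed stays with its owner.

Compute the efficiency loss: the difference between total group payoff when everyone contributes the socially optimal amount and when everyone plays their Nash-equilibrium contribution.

89.60 thousand dollars

Each contributed unit returns 1.4/4 = 0.3500 to its contributor — below 1 — so contributing 0 is dominant for every player. At the Nash equilibrium everyone keeps their 56, and the group total is 4 × 56 = 224.
Each contributed unit returns 1.400 to the group as a whole (0.3500 to each of 4 players), which exceeds 1, so the social optimum is full contribution: group total = 1.400 × 224 = 313.60.
Efficiency loss = 313.60 − 224 = 89.60.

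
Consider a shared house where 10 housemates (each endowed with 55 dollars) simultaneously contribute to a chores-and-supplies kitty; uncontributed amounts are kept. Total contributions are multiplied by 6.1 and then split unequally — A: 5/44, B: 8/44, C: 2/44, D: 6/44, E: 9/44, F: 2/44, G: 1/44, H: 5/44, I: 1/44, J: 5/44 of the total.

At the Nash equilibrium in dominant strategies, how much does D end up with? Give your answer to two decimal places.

146.50 dollars

A player with share s gets back 6.1·s per unit contributed, so full contribution is dominant for anyone with s > 1/6.1 = 0.1639 and zero contribution is dominant for anyone below.
B and E are above the threshold, contributing 55 each; the remaining 8 contribute 0. Total contributed: 110.
D keeps 55 and receives 6.1 × 110 × 6/44 = 91.50 from the chores-and-supplies kitty, for a payoff of 146.50.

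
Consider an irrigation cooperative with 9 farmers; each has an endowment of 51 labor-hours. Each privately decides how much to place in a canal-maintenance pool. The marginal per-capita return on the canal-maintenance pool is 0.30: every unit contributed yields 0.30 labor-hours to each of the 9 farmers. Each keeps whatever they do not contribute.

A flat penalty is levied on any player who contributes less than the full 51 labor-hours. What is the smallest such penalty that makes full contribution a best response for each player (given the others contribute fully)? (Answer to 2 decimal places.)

Given the others contribute fully, the best deviation is to contribute 0 (any partial contribution still incurs the fine and gives up units whose private return 0.30 is below 1).
Deviating from 51 to 0 saves 51 labor-hours but forfeits the deviator's share of the drop in the canal-maintenance pool: 0.30 × 51 = 15.30.
So the deviation gain is 51 − 15.30 = 35.70, and the fine must be at least 35.70 labor-hours to wipe it out.

35.70 labor-hours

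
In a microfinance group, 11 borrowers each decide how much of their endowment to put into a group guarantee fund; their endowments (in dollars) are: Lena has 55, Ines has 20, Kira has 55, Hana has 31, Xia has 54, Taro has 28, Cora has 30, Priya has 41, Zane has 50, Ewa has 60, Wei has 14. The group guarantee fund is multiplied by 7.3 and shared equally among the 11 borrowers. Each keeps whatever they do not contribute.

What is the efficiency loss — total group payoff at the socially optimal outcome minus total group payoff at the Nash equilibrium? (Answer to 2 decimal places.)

The private return per contributed unit is 7.3/11 = 0.6636 < 1 for every player regardless of endowment, so the Nash equilibrium is zero contribution and the group total is Σ E_j = 55 + 20 + 55 + 31 + 54 + 28 + 30 + 41 + 50 + 60 + 14 = 438.
Each contributed unit returns 7.300 to the group, so the social optimum is full contribution by everyone: group total = 7.300 × 438 = 3197.40.
Efficiency loss = (7.300 − 1) × 438 = 2759.40.

2759.40 dollars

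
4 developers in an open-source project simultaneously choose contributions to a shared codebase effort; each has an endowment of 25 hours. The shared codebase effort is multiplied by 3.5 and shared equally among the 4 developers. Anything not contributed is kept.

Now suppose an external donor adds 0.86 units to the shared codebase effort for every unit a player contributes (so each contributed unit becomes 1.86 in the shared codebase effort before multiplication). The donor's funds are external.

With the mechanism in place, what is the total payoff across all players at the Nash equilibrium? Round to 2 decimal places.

Under the mechanism each unit contributed yields 3.5 × 1.86 / 4 = 1.6275 back to its contributor per unit of net cost, which exceeds 1, making full contribution the dominant choice for everyone.
So the Nash equilibrium is full contribution by all 4; the group earns 3.5 × 1.86 × 100 = 651.00.

651.00 hours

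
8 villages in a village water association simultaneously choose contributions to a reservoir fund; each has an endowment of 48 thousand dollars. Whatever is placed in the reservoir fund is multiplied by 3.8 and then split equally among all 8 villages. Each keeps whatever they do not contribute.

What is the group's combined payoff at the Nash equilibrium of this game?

384.00 thousand dollars

Each contributed unit returns 3.8/8 = 0.4750 to its contributor — below 1 — so contributing 0 is dominant for every player. At the Nash equilibrium everyone keeps their 48, and the group total is 8 × 48 = 384.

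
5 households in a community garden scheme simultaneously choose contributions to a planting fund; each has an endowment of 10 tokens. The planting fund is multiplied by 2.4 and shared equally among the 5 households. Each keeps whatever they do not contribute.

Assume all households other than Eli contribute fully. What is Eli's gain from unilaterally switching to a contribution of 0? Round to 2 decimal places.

Switching from a contribution of 10 to 0 lets Eli keep an extra 10 tokens, but lowers the planting fund by 10, which costs Eli their own share of that drop: 2.4/5 × 10 = 4.80.
Net gain = 10 − 4.80 = 5.20. The private return per contributed unit (0.4800) is below 1, so free-riding is indeed the best response regardless of what the others do.

5.20 tokens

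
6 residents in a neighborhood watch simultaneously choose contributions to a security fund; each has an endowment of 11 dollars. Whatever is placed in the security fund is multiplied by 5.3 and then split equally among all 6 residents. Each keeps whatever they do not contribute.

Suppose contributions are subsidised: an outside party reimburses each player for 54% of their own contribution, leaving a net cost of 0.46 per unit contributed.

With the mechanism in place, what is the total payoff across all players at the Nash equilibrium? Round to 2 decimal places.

385.44 dollars

With the mechanism, a contributed unit returns (5.3/6) / 0.46 = 1.9203 per unit of net cost to the contributor — now above 1 — so contributing fully is weakly dominant for every player.
So the Nash equilibrium is full contribution by all 6; the group earns 6 × (11 × 0.54 + 5.3 × 11) = 385.44.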